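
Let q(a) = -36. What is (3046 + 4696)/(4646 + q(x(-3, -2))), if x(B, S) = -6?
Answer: 3871/2305 ≈ 1.6794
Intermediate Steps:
(3046 + 4696)/(4646 + q(x(-3, -2))) = (3046 + 4696)/(4646 - 36) = 7742/4610 = 7742*(1/4610) = 3871/2305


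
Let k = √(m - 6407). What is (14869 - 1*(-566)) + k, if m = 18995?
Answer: 15435 + 2*√3147 ≈ 15547.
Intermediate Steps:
k = 2*√3147 (k = √(18995 - 6407) = √12588 = 2*√3147 ≈ 112.20)
(14869 - 1*(-566)) + k = (14869 - 1*(-566)) + 2*√3147 = (14869 + 566) + 2*√3147 = 15435 + 2*√3147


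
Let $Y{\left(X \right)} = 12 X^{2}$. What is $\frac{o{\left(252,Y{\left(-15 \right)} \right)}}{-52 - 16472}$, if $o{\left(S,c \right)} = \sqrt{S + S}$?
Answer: $- \frac{\sqrt{14}}{2754} \approx -0.0013586$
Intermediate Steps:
$o{\left(S,c \right)} = \sqrt{2} \sqrt{S}$ ($o{\left(S,c \right)} = \sqrt{2 S} = \sqrt{2} \sqrt{S}$)
$\frac{o{\left(252,Y{\left(-15 \right)} \right)}}{-52 - 16472} = \frac{\sqrt{2} \sqrt{252}}{-52 - 16472} = \frac{\sqrt{2} \cdot 6 \sqrt{7}}{-52 - 16472} = \frac{6 \sqrt{14}}{-16524} = 6 \sqrt{14} \left(- \frac{1}{16524}\right) = - \frac{\sqrt{14}}{2754}$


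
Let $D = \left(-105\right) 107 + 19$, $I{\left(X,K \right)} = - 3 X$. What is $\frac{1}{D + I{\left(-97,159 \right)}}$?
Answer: $- \frac{1}{10925} \approx -9.1533 \cdot 10^{-5}$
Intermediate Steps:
$D = -11216$ ($D = -11235 + 19 = -11216$)
$\frac{1}{D + I{\left(-97,159 \right)}} = \frac{1}{-11216 - -291} = \frac{1}{-11216 + 291} = \frac{1}{-10925} = - \frac{1}{10925}$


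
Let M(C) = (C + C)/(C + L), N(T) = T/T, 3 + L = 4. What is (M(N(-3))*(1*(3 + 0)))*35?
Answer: 105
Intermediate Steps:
L = 1 (L = -3 + 4 = 1)
N(T) = 1
M(C) = 2*C/(1 + C) (M(C) = (C + C)/(C + 1) = (2*C)/(1 + C) = 2*C/(1 + C))
(M(N(-3))*(1*(3 + 0)))*35 = ((2*1/(1 + 1))*(1*(3 + 0)))*35 = ((2*1/2)*(1*3))*35 = ((2*1*(½))*3)*35 = (1*3)*35 = 3*35 = 105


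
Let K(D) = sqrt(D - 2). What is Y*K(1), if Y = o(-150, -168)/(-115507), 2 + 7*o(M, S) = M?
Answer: 152*I/808549 ≈ 0.00018799*I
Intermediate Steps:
o(M, S) = -2/7 + M/7
K(D) = sqrt(-2 + D)
Y = 152/808549 (Y = (-2/7 + (1/7)*(-150))/(-115507) = (-2/7 - 150/7)*(-1/115507) = -152/7*(-1/115507) = 152/808549 ≈ 0.00018799)
Y*K(1) = 152*sqrt(-2 + 1)/808549 = 152*sqrt(-1)/808549 = 152*I/808549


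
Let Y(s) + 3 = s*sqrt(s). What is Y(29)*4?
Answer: -12 + 116*sqrt(29) ≈ 612.68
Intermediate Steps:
Y(s) = -3 + s**(3/2) (Y(s) = -3 + s*sqrt(s) = -3 + s**(3/2))
Y(29)*4 = (-3 + 29**(3/2))*4 = (-3 + 29*sqrt(29))*4 = -12 + 116*sqrt(29)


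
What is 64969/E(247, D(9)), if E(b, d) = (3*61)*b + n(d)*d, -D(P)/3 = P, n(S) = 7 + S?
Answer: 64969/45741 ≈ 1.4204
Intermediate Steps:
D(P) = -3*P
E(b, d) = 183*b + d*(7 + d) (E(b, d) = (3*61)*b + (7 + d)*d = 183*b + d*(7 + d))
64969/E(247, D(9)) = 64969/(183*247 + (-3*9)*(7 - 3*9)) = 64969/(45201 - 27*(7 - 27)) = 64969/(45201 - 27*(-20)) = 64969/(45201 + 540) = 64969/45741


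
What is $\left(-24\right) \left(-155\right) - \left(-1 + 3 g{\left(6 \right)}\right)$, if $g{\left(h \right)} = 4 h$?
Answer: $3649$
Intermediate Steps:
$\left(-24\right) \left(-155\right) - \left(-1 + 3 g{\left(6 \right)}\right) = \left(-24\right) \left(-155\right) + \left(- 3 \cdot 4 \cdot 6 + 1\right) = 3720 + \left(\left(-3\right) 24 + 1\right) = 3720 + \left(-72 + 1\right) = 3720 - 71 = 3649$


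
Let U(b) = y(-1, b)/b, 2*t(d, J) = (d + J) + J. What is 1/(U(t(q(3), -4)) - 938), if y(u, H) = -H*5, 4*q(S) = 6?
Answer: -1/943 ≈ -0.0010604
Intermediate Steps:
q(S) = 3/2 (q(S) = (1/4)*6 = 3/2)
y(u, H) = -5*H
t(d, J) = J + d/2 (t(d, J) = ((d + J) + J)/2 = ((J + d) + J)/2 = (d + 2*J)/2 = J + d/2)
U(b) = -5 (U(b) = (-5*b)/b = -5)
1/(U(t(q(3), -4)) - 938) = 1/(-5 - 938) = 1/(-943) = -1/943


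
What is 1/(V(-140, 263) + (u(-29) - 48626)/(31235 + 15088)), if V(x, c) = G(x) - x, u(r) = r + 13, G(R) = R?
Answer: -15441/16214 ≈ -0.95232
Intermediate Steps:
u(r) = 13 + r
V(x, c) = 0 (V(x, c) = x - x = 0)
1/(V(-140, 263) + (u(-29) - 48626)/(31235 + 15088)) = 1/(0 + ((13 - 29) - 48626)/(31235 + 15088)) = 1/(0 + (-16 - 48626)/46323) = 1/(0 - 48642*1/46323) = 1/(0 - 16214/15441) = 1/(-16214/15441) = -15441/16214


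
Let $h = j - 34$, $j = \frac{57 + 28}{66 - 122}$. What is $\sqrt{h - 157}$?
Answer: $\frac{i \sqrt{150934}}{28} \approx 13.875 i$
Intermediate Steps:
$j = - \frac{85}{56}$ ($j = \frac{85}{-56} = 85 \left(- \frac{1}{56}\right) = - \frac{85}{56} \approx -1.5179$)
$h = - \frac{1989}{56}$ ($h = - \frac{85}{56} - 34 = - \frac{1989}{56} \approx -35.518$)
$\sqrt{h - 157} = \sqrt{- \frac{1989}{56} - 157} = \sqrt{- \frac{10781}{56}} = \frac{i \sqrt{150934}}{28}$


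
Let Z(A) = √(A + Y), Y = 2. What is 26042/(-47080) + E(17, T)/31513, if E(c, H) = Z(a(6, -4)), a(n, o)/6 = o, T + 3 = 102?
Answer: -13021/23540 + I*√22/31513 ≈ -0.55314 + 0.00014884*I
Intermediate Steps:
T = 99 (T = -3 + 102 = 99)
a(n, o) = 6*o
Z(A) = √(2 + A) (Z(A) = √(A + 2) = √(2 + A))
E(c, H) = I*√22 (E(c, H) = √(2 + 6*(-4)) = √(2 - 24) = √(-22) = I*√22)
26042/(-47080) + E(17, T)/31513 = 26042/(-47080) + (I*√22)/31513 = 26042*(-1/47080) + (I*√22)*(1/31513) = -13021/23540 + I*√22/31513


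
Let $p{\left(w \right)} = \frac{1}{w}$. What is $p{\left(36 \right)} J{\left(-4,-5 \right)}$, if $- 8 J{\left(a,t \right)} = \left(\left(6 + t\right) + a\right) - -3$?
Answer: $0$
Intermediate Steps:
$J{\left(a,t \right)} = - \frac{9}{8} - \frac{a}{8} - \frac{t}{8}$ ($J{\left(a,t \right)} = - \frac{\left(\left(6 + t\right) + a\right) - -3}{8} = - \frac{\left(6 + a + t\right) + 3}{8} = - \frac{9 + a + t}{8} = - \frac{9}{8} - \frac{a}{8} - \frac{t}{8}$)
$p{\left(36 \right)} J{\left(-4,-5 \right)} = \frac{- \frac{9}{8} - - \frac{1}{2} - - \frac{5}{8}}{36} = \frac{- \frac{9}{8} + \frac{1}{2} + \frac{5}{8}}{36} = \frac{1}{36} \cdot 0 = 0$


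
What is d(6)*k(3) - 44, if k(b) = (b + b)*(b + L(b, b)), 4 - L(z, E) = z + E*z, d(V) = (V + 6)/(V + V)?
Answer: -74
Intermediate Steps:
d(V) = (6 + V)/(2*V) (d(V) = (6 + V)/((2*V)) = (6 + V)*(1/(2*V)) = (6 + V)/(2*V))
L(z, E) = 4 - z - E*z (L(z, E) = 4 - (z + E*z) = 4 + (-z - E*z) = 4 - z - E*z)
k(b) = 2*b*(4 - b**2) (k(b) = (b + b)*(b + (4 - b - b*b)) = (2*b)*(b + (4 - b - b**2)) = (2*b)*(4 - b**2) = 2*b*(4 - b**2))
d(6)*k(3) - 44 = ((1/2)*(6 + 6)/6)*(2*3*(4 - 1*3**2)) - 44 = ((1/2)*(1/6)*12)*(2*3*(4 - 1*9)) - 44 = 1*(2*3*(4 - 9)) - 44 = 1*(2*3*(-5)) - 44 = 1*(-30) - 44 = -30 - 44 = -74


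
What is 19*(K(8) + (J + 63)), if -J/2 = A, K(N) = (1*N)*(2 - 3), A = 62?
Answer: -1311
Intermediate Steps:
K(N) = -N (K(N) = N*(-1) = -N)
J = -124 (J = -2*62 = -124)
19*(K(8) + (J + 63)) = 19*(-1*8 + (-124 + 63)) = 19*(-8 - 61) = 19*(-69) = -1311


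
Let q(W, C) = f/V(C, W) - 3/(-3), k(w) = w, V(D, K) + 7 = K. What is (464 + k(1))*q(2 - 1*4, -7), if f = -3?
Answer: 620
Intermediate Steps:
V(D, K) = -7 + K
q(W, C) = 1 - 3/(-7 + W) (q(W, C) = -3/(-7 + W) - 3/(-3) = -3/(-7 + W) - 3*(-⅓) = -3/(-7 + W) + 1 = 1 - 3/(-7 + W))
(464 + k(1))*q(2 - 1*4, -7) = (464 + 1)*((-10 + (2 - 1*4))/(-7 + (2 - 1*4))) = 465*((-10 + (2 - 4))/(-7 + (2 - 4))) = 465*((-10 - 2)/(-7 - 2)) = 465*(-12/(-9)) = 465*(-⅑*(-12)) = 465*(4/3) = 620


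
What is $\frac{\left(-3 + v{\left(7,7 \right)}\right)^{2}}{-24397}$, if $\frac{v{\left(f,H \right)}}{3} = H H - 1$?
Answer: $- \frac{19881}{24397} \approx -0.8149$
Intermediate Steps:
$v{\left(f,H \right)} = -3 + 3 H^{2}$ ($v{\left(f,H \right)} = 3 \left(H H - 1\right) = 3 \left(H^{2} - 1\right) = 3 \left(-1 + H^{2}\right) = -3 + 3 H^{2}$)
$\frac{\left(-3 + v{\left(7,7 \right)}\right)^{2}}{-24397} = \frac{\left(-3 - \left(3 - 3 \cdot 7^{2}\right)\right)^{2}}{-24397} = \left(-3 + \left(-3 + 3 \cdot 49\right)\right)^{2} \left(- \frac{1}{24397}\right) = \left(-3 + \left(-3 + 147\right)\right)^{2} \left(- \frac{1}{24397}\right) = \left(-3 + 144\right)^{2} \left(- \frac{1}{24397}\right) = 141^{2} \left(- \frac{1}{24397}\right) = 19881 \left(- \frac{1}{24397}\right) = - \frac{19881}{24397}$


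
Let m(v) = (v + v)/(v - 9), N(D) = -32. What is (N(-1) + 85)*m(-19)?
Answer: 1007/14 ≈ 71.929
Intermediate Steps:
m(v) = 2*v/(-9 + v) (m(v) = (2*v)/(-9 + v) = 2*v/(-9 + v))
(N(-1) + 85)*m(-19) = (-32 + 85)*(2*(-19)/(-9 - 19)) = 53*(2*(-19)/(-28)) = 53*(2*(-19)*(-1/28)) = 53*(19/14) = 1007/14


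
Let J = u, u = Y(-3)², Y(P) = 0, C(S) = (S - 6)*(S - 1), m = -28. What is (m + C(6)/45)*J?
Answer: 0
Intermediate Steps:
C(S) = (-1 + S)*(-6 + S) (C(S) = (-6 + S)*(-1 + S) = (-1 + S)*(-6 + S))
u = 0 (u = 0² = 0)
J = 0
(m + C(6)/45)*J = (-28 + (6 + 6² - 7*6)/45)*0 = (-28 + (6 + 36 - 42)*(1/45))*0 = (-28 + 0*(1/45))*0 = (-28 + 0)*0 = -28*0 = 0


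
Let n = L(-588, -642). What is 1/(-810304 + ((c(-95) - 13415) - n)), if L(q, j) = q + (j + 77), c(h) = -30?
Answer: -1/822596 ≈ -1.2157e-6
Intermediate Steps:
L(q, j) = 77 + j + q (L(q, j) = q + (77 + j) = 77 + j + q)
n = -1153 (n = 77 - 642 - 588 = -1153)
1/(-810304 + ((c(-95) - 13415) - n)) = 1/(-810304 + ((-30 - 13415) - 1*(-1153))) = 1/(-810304 + (-13445 + 1153)) = 1/(-810304 - 12292) = 1/(-822596) = -1/822596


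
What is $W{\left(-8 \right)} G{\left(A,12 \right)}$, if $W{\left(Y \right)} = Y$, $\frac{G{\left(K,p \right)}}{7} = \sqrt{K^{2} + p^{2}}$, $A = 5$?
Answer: $-728$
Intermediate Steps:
$G{\left(K,p \right)} = 7 \sqrt{K^{2} + p^{2}}$
$W{\left(-8 \right)} G{\left(A,12 \right)} = - 8 \cdot 7 \sqrt{5^{2} + 12^{2}} = - 8 \cdot 7 \sqrt{25 + 144} = - 8 \cdot 7 \sqrt{169} = - 8 \cdot 7 \cdot 13 = \left(-8\right) 91 = -728$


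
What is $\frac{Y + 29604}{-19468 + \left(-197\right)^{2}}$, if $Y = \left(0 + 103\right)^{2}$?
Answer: $\frac{40213}{19341} \approx 2.0792$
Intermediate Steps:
$Y = 10609$ ($Y = 103^{2} = 10609$)
$\frac{Y + 29604}{-19468 + \left(-197\right)^{2}} = \frac{10609 + 29604}{-19468 + \left(-197\right)^{2}} = \frac{40213}{-19468 + 38809} = \frac{40213}{19341}$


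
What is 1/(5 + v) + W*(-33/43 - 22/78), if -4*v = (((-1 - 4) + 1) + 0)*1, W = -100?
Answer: 352559/3354 ≈ 105.12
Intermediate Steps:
v = 1 (v = -(((-1 - 4) + 1) + 0)/4 = -((-5 + 1) + 0)/4 = -(-4 + 0)/4 = -(-1) = -1/4*(-4) = 1)
1/(5 + v) + W*(-33/43 - 22/78) = 1/(5 + 1) - 100*(-33/43 - 22/78) = 1/6 - 100*(-33*1/43 - 22*1/78) = 1/6 - 100*(-33/43 - 11/39) = 1/6 - 100*(-1760/1677) = 1/6 + 176000/1677 = 352559/3354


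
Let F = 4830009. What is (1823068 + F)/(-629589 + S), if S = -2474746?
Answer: -6653077/3104335 ≈ -2.1432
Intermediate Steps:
(1823068 + F)/(-629589 + S) = (1823068 + 4830009)/(-629589 - 2474746) = 6653077/(-3104335) = 6653077*(-1/3104335) = -6653077/3104335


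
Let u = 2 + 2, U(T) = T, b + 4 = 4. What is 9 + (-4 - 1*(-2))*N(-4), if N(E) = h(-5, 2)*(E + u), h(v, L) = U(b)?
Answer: 9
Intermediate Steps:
b = 0 (b = -4 + 4 = 0)
h(v, L) = 0
u = 4
N(E) = 0 (N(E) = 0*(E + 4) = 0*(4 + E) = 0)
9 + (-4 - 1*(-2))*N(-4) = 9 + (-4 - 1*(-2))*0 = 9 + (-4 + 2)*0 = 9 - 2*0 = 9 + 0 = 9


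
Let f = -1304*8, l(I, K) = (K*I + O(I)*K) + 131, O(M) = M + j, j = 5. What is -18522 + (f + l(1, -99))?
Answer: -29516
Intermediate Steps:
O(M) = 5 + M (O(M) = M + 5 = 5 + M)
l(I, K) = 131 + I*K + K*(5 + I) (l(I, K) = (K*I + (5 + I)*K) + 131 = (I*K + K*(5 + I)) + 131 = 131 + I*K + K*(5 + I))
f = -10432
-18522 + (f + l(1, -99)) = -18522 + (-10432 + (131 + 1*(-99) - 99*(5 + 1))) = -18522 + (-10432 + (131 - 99 - 99*6)) = -18522 + (-10432 + (131 - 99 - 594)) = -18522 + (-10432 - 562) = -18522 - 10994 = -29516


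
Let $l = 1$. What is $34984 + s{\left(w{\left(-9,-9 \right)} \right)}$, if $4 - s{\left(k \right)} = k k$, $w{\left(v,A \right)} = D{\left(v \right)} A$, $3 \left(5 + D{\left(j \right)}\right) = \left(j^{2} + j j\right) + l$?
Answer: $-162148$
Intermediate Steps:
$D{\left(j \right)} = - \frac{14}{3} + \frac{2 j^{2}}{3}$ ($D{\left(j \right)} = -5 + \frac{\left(j^{2} + j j\right) + 1}{3} = -5 + \frac{\left(j^{2} + j^{2}\right) + 1}{3} = -5 + \frac{2 j^{2} + 1}{3} = -5 + \frac{1 + 2 j^{2}}{3} = -5 + \left(\frac{1}{3} + \frac{2 j^{2}}{3}\right) = - \frac{14}{3} + \frac{2 j^{2}}{3}$)
$w{\left(v,A \right)} = A \left(- \frac{14}{3} + \frac{2 v^{2}}{3}\right)$ ($w{\left(v,A \right)} = \left(- \frac{14}{3} + \frac{2 v^{2}}{3}\right) A = A \left(- \frac{14}{3} + \frac{2 v^{2}}{3}\right)$)
$s{\left(k \right)} = 4 - k^{2}$ ($s{\left(k \right)} = 4 - k k = 4 - k^{2}$)
$34984 + s{\left(w{\left(-9,-9 \right)} \right)} = 34984 + \left(4 - \left(\frac{2}{3} \left(-9\right) \left(-7 + \left(-9\right)^{2}\right)\right)^{2}\right) = 34984 + \left(4 - \left(\frac{2}{3} \left(-9\right) \left(-7 + 81\right)\right)^{2}\right) = 34984 + \left(4 - \left(\frac{2}{3} \left(-9\right) 74\right)^{2}\right) = 34984 + \left(4 - \left(-444\right)^{2}\right) = 34984 + \left(4 - 197136\right) = 34984 - 197132 = -162148$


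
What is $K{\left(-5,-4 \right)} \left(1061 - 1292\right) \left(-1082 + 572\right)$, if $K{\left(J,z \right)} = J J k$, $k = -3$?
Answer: $-8835750$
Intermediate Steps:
$K{\left(J,z \right)} = - 3 J^{2}$ ($K{\left(J,z \right)} = J J \left(-3\right) = J^{2} \left(-3\right) = - 3 J^{2}$)
$K{\left(-5,-4 \right)} \left(1061 - 1292\right) \left(-1082 + 572\right) = - 3 \left(-5\right)^{2} \left(1061 - 1292\right) \left(-1082 + 572\right) = \left(-3\right) 25 \left(\left(-231\right) \left(-510\right)\right) = \left(-75\right) 117810 = -8835750$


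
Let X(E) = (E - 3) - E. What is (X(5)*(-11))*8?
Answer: 264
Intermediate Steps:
X(E) = -3 (X(E) = (-3 + E) - E = -3)
(X(5)*(-11))*8 = -3*(-11)*8 = 33*8 = 264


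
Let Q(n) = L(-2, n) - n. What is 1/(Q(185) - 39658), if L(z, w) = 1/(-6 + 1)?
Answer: -5/199216 ≈ -2.5098e-5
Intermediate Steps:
L(z, w) = -⅕ (L(z, w) = 1/(-5) = -⅕)
Q(n) = -⅕ - n
1/(Q(185) - 39658) = 1/((-⅕ - 1*185) - 39658) = 1/((-⅕ - 185) - 39658) = 1/(-926/5 - 39658) = 1/(-199216/5) = -5/199216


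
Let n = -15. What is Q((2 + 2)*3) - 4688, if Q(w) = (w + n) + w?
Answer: -4679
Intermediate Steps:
Q(w) = -15 + 2*w (Q(w) = (w - 15) + w = (-15 + w) + w = -15 + 2*w)
Q((2 + 2)*3) - 4688 = (-15 + 2*((2 + 2)*3)) - 4688 = (-15 + 2*(4*3)) - 4688 = (-15 + 2*12) - 4688 = (-15 + 24) - 4688 = 9 - 4688 = -4679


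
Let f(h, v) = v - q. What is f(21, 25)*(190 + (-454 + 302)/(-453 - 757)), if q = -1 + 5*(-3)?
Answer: 4716066/605 ≈ 7795.1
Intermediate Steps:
q = -16 (q = -1 - 15 = -16)
f(h, v) = 16 + v (f(h, v) = v - 1*(-16) = v + 16 = 16 + v)
f(21, 25)*(190 + (-454 + 302)/(-453 - 757)) = (16 + 25)*(190 + (-454 + 302)/(-453 - 757)) = 41*(190 - 152/(-1210)) = 41*(190 - 152*(-1/1210)) = 41*(190 + 76/605) = 41*(115026/605) = 4716066/605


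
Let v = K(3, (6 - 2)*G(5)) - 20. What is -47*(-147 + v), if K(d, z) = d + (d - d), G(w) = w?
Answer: 7708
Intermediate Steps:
K(d, z) = d (K(d, z) = d + 0 = d)
v = -17 (v = 3 - 20 = -17)
-47*(-147 + v) = -47*(-147 - 17) = -47*(-164) = 7708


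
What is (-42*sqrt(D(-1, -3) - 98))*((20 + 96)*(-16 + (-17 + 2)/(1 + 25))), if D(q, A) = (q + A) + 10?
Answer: 2099832*I*sqrt(23)/13 ≈ 7.7465e+5*I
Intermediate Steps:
D(q, A) = 10 + A + q (D(q, A) = (A + q) + 10 = 10 + A + q)
(-42*sqrt(D(-1, -3) - 98))*((20 + 96)*(-16 + (-17 + 2)/(1 + 25))) = (-42*sqrt((10 - 3 - 1) - 98))*((20 + 96)*(-16 + (-17 + 2)/(1 + 25))) = (-42*sqrt(6 - 98))*(116*(-16 - 15/26)) = (-84*I*sqrt(23))*(116*(-16 - 15*1/26)) = (-84*I*sqrt(23))*(116*(-16 - 15/26)) = (-84*I*sqrt(23))*(116*(-431/26)) = -84*I*sqrt(23)*(-24998/13) = 2099832*I*sqrt(23)/13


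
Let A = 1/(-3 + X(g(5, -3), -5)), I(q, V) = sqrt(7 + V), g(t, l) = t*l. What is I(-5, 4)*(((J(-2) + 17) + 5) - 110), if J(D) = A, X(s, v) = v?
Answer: -705*sqrt(11)/8 ≈ -292.28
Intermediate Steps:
g(t, l) = l*t
A = -1/8 (A = 1/(-3 - 5) = 1/(-8) = -1/8 ≈ -0.12500)
J(D) = -1/8
I(-5, 4)*(((J(-2) + 17) + 5) - 110) = sqrt(7 + 4)*(((-1/8 + 17) + 5) - 110) = sqrt(11)*((135/8 + 5) - 110) = sqrt(11)*(175/8 - 110) = sqrt(11)*(-705/8) = -705*sqrt(11)/8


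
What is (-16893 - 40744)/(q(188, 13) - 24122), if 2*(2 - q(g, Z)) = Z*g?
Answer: 57637/25342 ≈ 2.2744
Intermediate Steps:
q(g, Z) = 2 - Z*g/2
(-16893 - 40744)/(q(188, 13) - 24122) = (-16893 - 40744)/((2 - 1/2*13*188) - 24122) = -57637/((2 - 1222) - 24122) = -57637/(-1220 - 24122) = -57637/(-25342) = -57637*(-1/25342) = 57637/25342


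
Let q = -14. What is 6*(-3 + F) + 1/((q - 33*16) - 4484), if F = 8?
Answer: 150779/5026 ≈ 30.000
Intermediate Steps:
6*(-3 + F) + 1/((q - 33*16) - 4484) = 6*(-3 + 8) + 1/((-14 - 33*16) - 4484) = 6*5 + 1/((-14 - 528) - 4484) = 30 + 1/(-542 - 4484) = 30 + 1/(-5026) = 30 - 1/5026 = 150779/5026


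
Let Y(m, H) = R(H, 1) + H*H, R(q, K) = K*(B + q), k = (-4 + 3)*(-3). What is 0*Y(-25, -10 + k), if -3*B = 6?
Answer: 0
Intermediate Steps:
B = -2 (B = -1/3*6 = -2)
k = 3 (k = -1*(-3) = 3)
R(q, K) = K*(-2 + q)
Y(m, H) = -2 + H + H**2 (Y(m, H) = 1*(-2 + H) + H*H = (-2 + H) + H**2 = -2 + H + H**2)
0*Y(-25, -10 + k) = 0*(-2 + (-10 + 3) + (-10 + 3)**2) = 0*(-2 - 7 + (-7)**2) = 0*(-2 - 7 + 49) = 0*40 = 0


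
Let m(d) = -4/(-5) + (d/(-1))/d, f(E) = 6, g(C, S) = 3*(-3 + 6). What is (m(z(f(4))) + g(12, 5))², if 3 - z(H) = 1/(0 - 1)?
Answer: 1936/25 ≈ 77.440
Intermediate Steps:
g(C, S) = 9 (g(C, S) = 3*3 = 9)
z(H) = 4 (z(H) = 3 - 1/(0 - 1) = 3 - 1/(-1) = 3 - 1*(-1) = 3 + 1 = 4)
m(d) = -⅕ (m(d) = -4*(-⅕) + (d*(-1))/d = ⅘ + (-d)/d = ⅘ - 1 = -⅕)
(m(z(f(4))) + g(12, 5))² = (-⅕ + 9)² = (44/5)² = 1936/25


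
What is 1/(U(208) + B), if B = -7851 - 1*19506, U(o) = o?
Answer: -1/27149 ≈ -3.6834e-5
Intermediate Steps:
B = -27357 (B = -7851 - 19506 = -27357)
1/(U(208) + B) = 1/(208 - 27357) = 1/(-27149) = -1/27149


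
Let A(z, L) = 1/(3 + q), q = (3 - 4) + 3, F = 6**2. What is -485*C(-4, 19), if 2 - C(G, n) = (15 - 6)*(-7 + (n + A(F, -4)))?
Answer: 52283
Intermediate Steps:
F = 36
q = 2 (q = -1 + 3 = 2)
A(z, L) = 1/5 (A(z, L) = 1/(3 + 2) = 1/5)
C(G, n) = 316/5 - 9*n (C(G, n) = 2 - (15 - 6)*(-7 + (n + 1/5)) = 2 - 9*(-7 + (1/5 + n)) = 2 - 9*(-34/5 + n) = 2 - (-306/5 + 9*n) = 2 + (306/5 - 9*n) = 316/5 - 9*n)
-485*C(-4, 19) = -485*(316/5 - 9*19) = -485*(316/5 - 171) = -485*(-539/5) = 52283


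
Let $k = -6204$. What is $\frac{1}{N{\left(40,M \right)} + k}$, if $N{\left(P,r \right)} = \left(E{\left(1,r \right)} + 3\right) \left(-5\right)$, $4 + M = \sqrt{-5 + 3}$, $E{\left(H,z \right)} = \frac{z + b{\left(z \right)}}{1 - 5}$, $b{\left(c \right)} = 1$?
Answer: $- \frac{99564}{619561931} - \frac{20 i \sqrt{2}}{619561931} \approx -0.0001607 - 4.5652 \cdot 10^{-8} i$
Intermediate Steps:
$E{\left(H,z \right)} = - \frac{1}{4} - \frac{z}{4}$ ($E{\left(H,z \right)} = \frac{z + 1}{1 - 5} = \frac{1 + z}{-4} = \left(1 + z\right) \left(- \frac{1}{4}\right) = - \frac{1}{4} - \frac{z}{4}$)
$M = -4 + i \sqrt{2}$ ($M = -4 + \sqrt{-5 + 3} = -4 + \sqrt{-2} = -4 + i \sqrt{2} \approx -4.0 + 1.4142 i$)
$N{\left(P,r \right)} = - \frac{55}{4} + \frac{5 r}{4}$ ($N{\left(P,r \right)} = \left(\left(- \frac{1}{4} - \frac{r}{4}\right) + 3\right) \left(-5\right) = \left(\frac{11}{4} - \frac{r}{4}\right) \left(-5\right) = - \frac{55}{4} + \frac{5 r}{4}$)
$\frac{1}{N{\left(40,M \right)} + k} = \frac{1}{\left(- \frac{55}{4} + \frac{5 \left(-4 + i \sqrt{2}\right)}{4}\right) - 6204} = \frac{1}{\left(- \frac{55}{4} - \left(5 - \frac{5 i \sqrt{2}}{4}\right)\right) - 6204} = \frac{1}{\left(- \frac{75}{4} + \frac{5 i \sqrt{2}}{4}\right) - 6204} = \frac{1}{- \frac{24891}{4} + \frac{5 i \sqrt{2}}{4}}$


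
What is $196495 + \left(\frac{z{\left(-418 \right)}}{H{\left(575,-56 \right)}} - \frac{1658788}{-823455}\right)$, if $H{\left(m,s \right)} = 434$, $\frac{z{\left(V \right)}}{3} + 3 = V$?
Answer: $\frac{70222958847977}{357379470} \approx 1.9649 \cdot 10^{5}$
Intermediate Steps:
$z{\left(V \right)} = -9 + 3 V$
$196495 + \left(\frac{z{\left(-418 \right)}}{H{\left(575,-56 \right)}} - \frac{1658788}{-823455}\right) = 196495 + \left(\frac{-9 + 3 \left(-418\right)}{434} - \frac{1658788}{-823455}\right) = 196495 + \left(\left(-9 - 1254\right) \frac{1}{434} - - \frac{1658788}{823455}\right) = 196495 + \left(\left(-1263\right) \frac{1}{434} + \frac{1658788}{823455}\right) = 196495 + \left(- \frac{1263}{434} + \frac{1658788}{823455}\right) = 196495 - \frac{320109673}{357379470} = \frac{70222958847977}{357379470}$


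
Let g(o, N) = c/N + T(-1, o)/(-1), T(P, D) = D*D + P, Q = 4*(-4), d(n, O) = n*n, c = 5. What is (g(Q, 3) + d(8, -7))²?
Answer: 322624/9 ≈ 35847.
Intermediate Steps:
d(n, O) = n²
Q = -16
T(P, D) = P + D² (T(P, D) = D² + P = P + D²)
g(o, N) = 1 - o² + 5/N (g(o, N) = 5/N + (-1 + o²)/(-1) = 5/N + (-1 + o²)*(-1) = 5/N + (1 - o²) = 1 - o² + 5/N)
(g(Q, 3) + d(8, -7))² = ((1 - 1*(-16)² + 5/3) + 8²)² = ((1 - 1*256 + 5*(⅓)) + 64)² = ((1 - 256 + 5/3) + 64)² = (-760/3 + 64)² = (-568/3)² = 322624/9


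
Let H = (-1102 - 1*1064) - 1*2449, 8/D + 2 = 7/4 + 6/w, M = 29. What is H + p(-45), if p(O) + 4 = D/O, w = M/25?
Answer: -118686133/25695 ≈ -4619.0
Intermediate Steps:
w = 29/25 ≈ 1.1600
D = 928/571 (D = 8/(-2 + (7/4 + 6/(29/25))) = 8/(-2 + (7*(¼) + 6*(25/29))) = 8/(-2 + (7/4 + 150/29)) = 8/(-2 + 803/116) = 8/(571/116) = 8*(116/571) = 928/571 ≈ 1.6252)
p(O) = -4 + 928/(571*O)
H = -4615 (H = (-1102 - 1064) - 2449 = -2166 - 2449 = -4615)
H + p(-45) = -4615 + (-4 + (928/571)/(-45)) = -4615 + (-4 + (928/571)*(-1/45)) = -4615 + (-4 - 928/25695) = -4615 - 103708/25695 = -118686133/25695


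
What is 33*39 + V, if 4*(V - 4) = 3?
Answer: 5167/4 ≈ 1291.8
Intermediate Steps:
V = 19/4 (V = 4 + (¼)*3 = 4 + ¾ = 19/4 ≈ 4.7500)
33*39 + V = 33*39 + 19/4 = 1287 + 19/4 = 5167/4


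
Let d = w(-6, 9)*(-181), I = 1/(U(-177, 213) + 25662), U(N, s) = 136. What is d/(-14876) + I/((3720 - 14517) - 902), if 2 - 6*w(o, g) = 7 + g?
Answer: -191197165381/6734606235828 ≈ -0.028390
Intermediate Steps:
w(o, g) = -5/6 - g/6 (w(o, g) = 1/3 - (7 + g)/6 = 1/3 + (-7/6 - g/6) = -5/6 - g/6)
I = 1/25798 (I = 1/(136 + 25662) = 1/25798 ≈ 3.8763e-5)
d = 1267/3 (d = (-5/6 - 1/6*9)*(-181) = (-5/6 - 3/2)*(-181) = -7/3*(-181) = 1267/3 ≈ 422.33)
d/(-14876) + I/((3720 - 14517) - 902) = (1267/3)/(-14876) + 1/(25798*((3720 - 14517) - 902)) = (1267/3)*(-1/14876) + 1/(25798*(-10797 - 902)) = -1267/44628 + (1/25798)/(-11699) = -1267/44628 + (1/25798)*(-1/11699) = -1267/44628 - 1/301810802 = -191197165381/6734606235828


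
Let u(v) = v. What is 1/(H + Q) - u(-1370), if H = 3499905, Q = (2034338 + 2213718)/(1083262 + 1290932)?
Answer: 5691978525430907/4154728849813 ≈ 1370.0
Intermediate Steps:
Q = 2124028/1187097 (Q = 4248056/2374194 = 4248056*(1/2374194) = 2124028/1187097 ≈ 1.7893)
1/(H + Q) - u(-1370) = 1/(3499905 + 2124028/1187097) - 1*(-1370) = 1/(4154728849813/1187097) + 1370 = 1187097/4154728849813 + 1370 = 5691978525430907/4154728849813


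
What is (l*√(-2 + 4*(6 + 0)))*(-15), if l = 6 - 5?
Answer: -15*√22 ≈ -70.356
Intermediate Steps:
l = 1
(l*√(-2 + 4*(6 + 0)))*(-15) = (1*√(-2 + 4*(6 + 0)))*(-15) = (1*√(-2 + 4*6))*(-15) = (1*√(-2 + 24))*(-15) = (1*√22)*(-15) = √22*(-15) = -15*√22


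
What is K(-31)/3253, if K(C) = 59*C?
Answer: -1829/3253 ≈ -0.56225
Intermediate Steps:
K(-31)/3253 = (59*(-31))/3253 = -1829*1/3253 = -1829/3253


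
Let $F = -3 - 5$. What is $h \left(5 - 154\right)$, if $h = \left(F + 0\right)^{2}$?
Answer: $-9536$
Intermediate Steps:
$F = -8$ ($F = -3 - 5 = -8$)
$h = 64$ ($h = \left(-8 + 0\right)^{2} = \left(-8\right)^{2} = 64$)
$h \left(5 - 154\right) = 64 \left(5 - 154\right) = 64 \left(-149\right) = -9536$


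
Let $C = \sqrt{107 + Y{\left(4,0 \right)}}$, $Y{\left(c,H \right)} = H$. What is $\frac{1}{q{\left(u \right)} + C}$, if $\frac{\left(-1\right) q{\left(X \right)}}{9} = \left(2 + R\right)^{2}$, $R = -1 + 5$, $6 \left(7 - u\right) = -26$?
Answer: $- \frac{324}{104869} - \frac{\sqrt{107}}{104869} \approx -0.0031882$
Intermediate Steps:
$u = \frac{34}{3}$ ($u = 7 - - \frac{13}{3} = 7 + \frac{13}{3} = \frac{34}{3} \approx 11.333$)
$R = 4$
$C = \sqrt{107}$ ($C = \sqrt{107 + 0} = \sqrt{107} \approx 10.344$)
$q{\left(X \right)} = -324$ ($q{\left(X \right)} = - 9 \left(2 + 4\right)^{2} = - 9 \cdot 6^{2} = \left(-9\right) 36 = -324$)
$\frac{1}{q{\left(u \right)} + C} = \frac{1}{-324 + \sqrt{107}}$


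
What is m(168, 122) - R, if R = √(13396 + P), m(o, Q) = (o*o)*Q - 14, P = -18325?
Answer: 3443314 - I*√4929 ≈ 3.4433e+6 - 70.207*I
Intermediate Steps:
m(o, Q) = -14 + Q*o² (m(o, Q) = o²*Q - 14 = Q*o² - 14 = -14 + Q*o²)
R = I*√4929 (R = √(13396 - 18325) = √(-4929) = I*√4929 ≈ 70.207*I)
m(168, 122) - R = (-14 + 122*168²) - I*√4929 = (-14 + 122*28224) - I*√4929 = (-14 + 3443328) - I*√4929 = 3443314 - I*√4929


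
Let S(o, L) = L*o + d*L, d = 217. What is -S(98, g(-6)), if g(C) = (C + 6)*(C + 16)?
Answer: 0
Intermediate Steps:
g(C) = (6 + C)*(16 + C)
S(o, L) = 217*L + L*o (S(o, L) = L*o + 217*L = 217*L + L*o)
-S(98, g(-6)) = -(96 + (-6)² + 22*(-6))*(217 + 98) = -(96 + 36 - 132)*315 = -0*315 = -1*0 = 0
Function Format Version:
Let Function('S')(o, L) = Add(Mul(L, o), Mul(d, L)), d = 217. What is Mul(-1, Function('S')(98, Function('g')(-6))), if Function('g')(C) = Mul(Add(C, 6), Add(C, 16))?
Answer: 0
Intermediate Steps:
Function('g')(C) = Mul(Add(6, C), Add(16, C))
Function('S')(o, L) = Add(Mul(217, L), Mul(L, o)) (Function('S')(o, L) = Add(Mul(L, o), Mul(217, L)) = Add(Mul(217, L), Mul(L, o)))
Mul(-1, Function('S')(98, Function('g')(-6))) = Mul(-1, Mul(Add(96, Pow(-6, 2), Mul(22, -6)), Add(217, 98))) = Mul(-1, Mul(Add(96, 36, -132), 315)) = Mul(-1, Mul(0, 315)) = Mul(-1, 0) = 0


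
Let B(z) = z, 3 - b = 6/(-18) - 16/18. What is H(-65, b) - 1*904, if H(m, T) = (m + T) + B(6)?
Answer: -8629/9 ≈ -958.78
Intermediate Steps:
b = 38/9 (b = 3 - (6/(-18) - 16/18) = 3 - (6*(-1/18) - 16*1/18) = 3 - (-1/3 - 8/9) = 3 - 1*(-11/9) = 3 + 11/9 = 38/9 ≈ 4.2222)
H(m, T) = 6 + T + m (H(m, T) = (m + T) + 6 = (T + m) + 6 = 6 + T + m)
H(-65, b) - 1*904 = (6 + 38/9 - 65) - 1*904 = -493/9 - 904 = -8629/9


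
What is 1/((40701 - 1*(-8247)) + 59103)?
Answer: 1/108051 ≈ 9.2549e-6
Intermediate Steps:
1/((40701 - 1*(-8247)) + 59103) = 1/((40701 + 8247) + 59103) = 1/(48948 + 59103) = 1/108051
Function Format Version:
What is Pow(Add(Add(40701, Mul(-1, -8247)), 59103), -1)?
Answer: Rational(1, 108051) ≈ 9.2549e-6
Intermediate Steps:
Pow(Add(Add(40701, Mul(-1, -8247)), 59103), -1) = Pow(Add(Add(40701, 8247), 59103), -1) = Pow(Add(48948, 59103), -1) = Pow(108051, -1) = Rational(1, 108051)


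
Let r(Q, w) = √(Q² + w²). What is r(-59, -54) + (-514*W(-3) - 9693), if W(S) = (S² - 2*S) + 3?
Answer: -18945 + √6397 ≈ -18865.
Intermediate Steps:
W(S) = 3 + S² - 2*S
r(-59, -54) + (-514*W(-3) - 9693) = √((-59)² + (-54)²) + (-514*(3 + (-3)² - 2*(-3)) - 9693) = √(3481 + 2916) + (-514*(3 + 9 + 6) - 9693) = √6397 + (-514*18 - 9693) = √6397 + (-9252 - 9693) = √6397 - 18945 = -18945 + √6397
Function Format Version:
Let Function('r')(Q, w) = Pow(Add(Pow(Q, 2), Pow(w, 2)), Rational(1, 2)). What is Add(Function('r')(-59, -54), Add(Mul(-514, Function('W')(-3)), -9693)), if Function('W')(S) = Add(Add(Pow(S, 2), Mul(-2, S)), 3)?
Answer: Add(-18945, Pow(6397, Rational(1, 2))) ≈ -18865.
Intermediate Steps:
Function('W')(S) = Add(3, Pow(S, 2), Mul(-2, S))
Add(Function('r')(-59, -54), Add(Mul(-514, Function('W')(-3)), -9693)) = Add(Pow(Add(Pow(-59, 2), Pow(-54, 2)), Rational(1, 2)), Add(Mul(-514, Add(3, Pow(-3, 2), Mul(-2, -3))), -9693)) = Add(Pow(Add(3481, 2916), Rational(1, 2)), Add(Mul(-514, Add(3, 9, 6)), -9693)) = Add(Pow(6397, Rational(1, 2)), Add(Mul(-514, 18), -9693)) = Add(Pow(6397, Rational(1, 2)), Add(-9252, -9693)) = Add(Pow(6397, Rational(1, 2)), -18945) = Add(-18945, Pow(6397, Rational(1, 2)))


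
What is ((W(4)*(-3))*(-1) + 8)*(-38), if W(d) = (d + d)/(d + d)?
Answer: -418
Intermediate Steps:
W(d) = 1 (W(d) = (2*d)/((2*d)) = (2*d)*(1/(2*d)) = 1)
((W(4)*(-3))*(-1) + 8)*(-38) = ((1*(-3))*(-1) + 8)*(-38) = (-3*(-1) + 8)*(-38) = (3 + 8)*(-38) = 11*(-38) = -418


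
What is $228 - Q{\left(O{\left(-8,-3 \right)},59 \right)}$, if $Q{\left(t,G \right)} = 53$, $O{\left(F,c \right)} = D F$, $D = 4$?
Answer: $175$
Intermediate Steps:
$O{\left(F,c \right)} = 4 F$
$228 - Q{\left(O{\left(-8,-3 \right)},59 \right)} = 228 - 53 = 175$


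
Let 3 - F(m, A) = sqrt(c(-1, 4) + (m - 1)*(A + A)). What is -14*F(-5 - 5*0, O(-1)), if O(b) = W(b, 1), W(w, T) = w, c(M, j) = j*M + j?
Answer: -42 + 28*sqrt(3) ≈ 6.4974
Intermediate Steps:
c(M, j) = j + M*j (c(M, j) = M*j + j = j + M*j)
O(b) = b
F(m, A) = 3 - sqrt(2)*sqrt(A*(-1 + m)) (F(m, A) = 3 - sqrt(4*(1 - 1) + (m - 1)*(A + A)) = 3 - sqrt(4*0 + (-1 + m)*(2*A)) = 3 - sqrt(0 + 2*A*(-1 + m)) = 3 - sqrt(2*A*(-1 + m)) = 3 - sqrt(2)*sqrt(A*(-1 + m)))
-14*F(-5 - 5*0, O(-1)) = -14*(3 - sqrt(2)*sqrt(-(-1 + (-5 - 5*0)))) = -14*(3 - sqrt(2)*sqrt(-(-1 + (-5 + 0)))) = -14*(3 - sqrt(2)*sqrt(-(-1 - 5))) = -14*(3 - sqrt(2)*sqrt(-1*(-6))) = -14*(3 - sqrt(2)*sqrt(6)) = -14*(3 - 2*sqrt(3)) = -42 + 28*sqrt(3)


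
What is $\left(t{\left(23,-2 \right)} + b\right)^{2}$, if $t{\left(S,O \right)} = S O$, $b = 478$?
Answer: $186624$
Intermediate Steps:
$t{\left(S,O \right)} = O S$
$\left(t{\left(23,-2 \right)} + b\right)^{2} = \left(\left(-2\right) 23 + 478\right)^{2} = \left(-46 + 478\right)^{2} = 432^{2} = 186624$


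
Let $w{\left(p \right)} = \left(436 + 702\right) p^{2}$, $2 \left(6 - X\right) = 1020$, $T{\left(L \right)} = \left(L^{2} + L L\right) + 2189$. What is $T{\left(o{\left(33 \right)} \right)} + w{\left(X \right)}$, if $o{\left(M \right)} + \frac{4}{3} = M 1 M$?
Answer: $\frac{2622945911}{9} \approx 2.9144 \cdot 10^{8}$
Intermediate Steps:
$o{\left(M \right)} = - \frac{4}{3} + M^{2}$ ($o{\left(M \right)} = - \frac{4}{3} + M 1 M = - \frac{4}{3} + M M = - \frac{4}{3} + M^{2}$)
$T{\left(L \right)} = 2189 + 2 L^{2}$ ($T{\left(L \right)} = \left(L^{2} + L^{2}\right) + 2189 = 2 L^{2} + 2189 = 2189 + 2 L^{2}$)
$X = -504$ ($X = 6 - 510 = -504$)
$w{\left(p \right)} = 1138 p^{2}$
$T{\left(o{\left(33 \right)} \right)} + w{\left(X \right)} = \left(2189 + 2 \left(- \frac{4}{3} + 33^{2}\right)^{2}\right) + 1138 \left(-504\right)^{2} = \left(2189 + 2 \left(- \frac{4}{3} + 1089\right)^{2}\right) + 1138 \cdot 254016 = \left(2189 + 2 \left(\frac{3263}{3}\right)^{2}\right) + 289070208 = \left(2189 + 2 \cdot \frac{10647169}{9}\right) + 289070208 = \left(2189 + \frac{21294338}{9}\right) + 289070208 = \frac{21314039}{9} + 289070208 = \frac{2622945911}{9}$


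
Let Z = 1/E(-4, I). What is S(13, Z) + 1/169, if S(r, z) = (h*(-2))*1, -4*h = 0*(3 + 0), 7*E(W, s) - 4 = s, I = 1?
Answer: 1/169 ≈ 0.0059172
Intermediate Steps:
E(W, s) = 4/7 + s/7
h = 0 (h = -0*(3 + 0) = -0*3 = -1/4*0 = 0)
Z = 7/5 (Z = 1/(4/7 + (1/7)*1) = 1/(4/7 + 1/7) = 1/(5/7) = 7/5 ≈ 1.4000)
S(r, z) = 0 (S(r, z) = (0*(-2))*1 = 0*1 = 0)
S(13, Z) + 1/169 = 0 + 1/169 = 1/169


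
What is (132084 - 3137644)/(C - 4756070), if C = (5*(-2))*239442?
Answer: 300556/715049 ≈ 0.42033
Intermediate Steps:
C = -2394420 (C = -10*239442 = -2394420)
(132084 - 3137644)/(C - 4756070) = (132084 - 3137644)/(-2394420 - 4756070) = -3005560/(-7150490) = -3005560*(-1/7150490) = 300556/715049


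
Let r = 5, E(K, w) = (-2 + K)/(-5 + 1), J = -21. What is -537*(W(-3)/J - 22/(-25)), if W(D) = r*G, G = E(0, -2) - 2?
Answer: -232521/350 ≈ -664.35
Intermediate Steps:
E(K, w) = ½ - K/4 (E(K, w) = (-2 + K)/(-4) = (-2 + K)*(-¼) = ½ - K/4)
G = -3/2 (G = (½ - ¼*0) - 2 = (½ + 0) - 2 = ½ - 2 = -3/2 ≈ -1.5000)
W(D) = -15/2 (W(D) = 5*(-3/2) = -15/2)
-537*(W(-3)/J - 22/(-25)) = -537*(-15/2/(-21) - 22/(-25)) = -537*(-15/2*(-1/21) - 22*(-1/25)) = -537*(5/14 + 22/25) = -537*433/350 = -232521/350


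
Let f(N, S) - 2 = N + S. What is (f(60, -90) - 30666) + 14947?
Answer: -15747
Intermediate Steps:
f(N, S) = 2 + N + S (f(N, S) = 2 + (N + S) = 2 + N + S)
(f(60, -90) - 30666) + 14947 = ((2 + 60 - 90) - 30666) + 14947 = (-28 - 30666) + 14947 = -30694 + 14947 = -15747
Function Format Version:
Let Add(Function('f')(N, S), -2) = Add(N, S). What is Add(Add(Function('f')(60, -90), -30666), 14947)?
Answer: -15747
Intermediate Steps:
Function('f')(N, S) = Add(2, N, S) (Function('f')(N, S) = Add(2, Add(N, S)) = Add(2, N, S))
Add(Add(Function('f')(60, -90), -30666), 14947) = Add(Add(Add(2, 60, -90), -30666), 14947) = Add(Add(-28, -30666), 14947) = Add(-30694, 14947) = -15747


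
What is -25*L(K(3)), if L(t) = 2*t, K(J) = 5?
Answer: -250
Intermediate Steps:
-25*L(K(3)) = -50*5 = -25*10 = -250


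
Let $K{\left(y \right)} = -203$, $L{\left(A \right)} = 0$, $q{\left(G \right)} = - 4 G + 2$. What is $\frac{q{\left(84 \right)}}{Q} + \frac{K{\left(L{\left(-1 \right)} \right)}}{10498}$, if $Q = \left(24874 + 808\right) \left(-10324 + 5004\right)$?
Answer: $- \frac{239069193}{12364855720} \approx -0.019335$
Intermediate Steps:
$q{\left(G \right)} = 2 - 4 G$
$Q = -136628240$ ($Q = 25682 \left(-5320\right) = -136628240$)
$\frac{q{\left(84 \right)}}{Q} + \frac{K{\left(L{\left(-1 \right)} \right)}}{10498} = \frac{2 - 336}{-136628240} - \frac{203}{10498} = \left(2 - 336\right) \left(- \frac{1}{136628240}\right) - \frac{7}{362} = \left(-334\right) \left(- \frac{1}{136628240}\right) - \frac{7}{362} = \frac{167}{68314120} - \frac{7}{362} = - \frac{239069193}{12364855720}$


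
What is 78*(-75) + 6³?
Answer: -5634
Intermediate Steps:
78*(-75) + 6³ = -5850 + 216 = -5634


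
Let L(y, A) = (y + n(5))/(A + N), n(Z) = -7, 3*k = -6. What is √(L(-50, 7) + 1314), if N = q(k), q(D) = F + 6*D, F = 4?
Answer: √1371 ≈ 37.027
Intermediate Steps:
k = -2 (k = (⅓)*(-6) = -2)
q(D) = 4 + 6*D
N = -8 (N = 4 + 6*(-2) = 4 - 12 = -8)
L(y, A) = (-7 + y)/(-8 + A) (L(y, A) = (y - 7)/(A - 8) = (-7 + y)/(-8 + A))
√(L(-50, 7) + 1314) = √((-7 - 50)/(-8 + 7) + 1314) = √(-57/(-1) + 1314) = √(-1*(-57) + 1314) = √(57 + 1314) = √1371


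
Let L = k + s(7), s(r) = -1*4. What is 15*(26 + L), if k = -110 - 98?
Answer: -2790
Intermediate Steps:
k = -208
s(r) = -4
L = -212 (L = -208 - 4 = -212)
15*(26 + L) = 15*(26 - 212) = 15*(-186) = -2790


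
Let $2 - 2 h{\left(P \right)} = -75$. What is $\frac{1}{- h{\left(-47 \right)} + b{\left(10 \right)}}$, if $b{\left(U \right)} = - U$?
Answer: $- \frac{2}{97} \approx -0.020619$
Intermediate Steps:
$h{\left(P \right)} = \frac{77}{2}$ ($h{\left(P \right)} = 1 - - \frac{75}{2} = 1 + \frac{75}{2} = \frac{77}{2}$)
$\frac{1}{- h{\left(-47 \right)} + b{\left(10 \right)}} = \frac{1}{\left(-1\right) \frac{77}{2} - 10} = \frac{1}{- \frac{77}{2} - 10} = \frac{1}{- \frac{97}{2}} = - \frac{2}{97}$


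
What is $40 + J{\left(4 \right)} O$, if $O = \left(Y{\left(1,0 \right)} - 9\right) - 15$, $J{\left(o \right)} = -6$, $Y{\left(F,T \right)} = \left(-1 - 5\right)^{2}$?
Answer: $-32$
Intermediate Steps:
$Y{\left(F,T \right)} = 36$ ($Y{\left(F,T \right)} = \left(-6\right)^{2} = 36$)
$O = 12$ ($O = \left(36 - 9\right) - 15 = 27 - 15 = 12$)
$40 + J{\left(4 \right)} O = 40 - 72 = -32$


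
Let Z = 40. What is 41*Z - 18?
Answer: 1622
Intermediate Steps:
41*Z - 18 = 41*40 - 18 = 1640 - 18 = 1622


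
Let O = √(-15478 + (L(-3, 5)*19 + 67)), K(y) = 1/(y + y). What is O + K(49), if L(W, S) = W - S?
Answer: 1/98 + I*√15563 ≈ 0.010204 + 124.75*I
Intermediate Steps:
K(y) = 1/(2*y)
O = I*√15563 (O = √(-15478 + ((-3 - 1*5)*19 + 67)) = √(-15478 + ((-3 - 5)*19 + 67)) = √(-15478 + (-8*19 + 67)) = √(-15478 + (-152 + 67)) = √(-15478 - 85) = √(-15563) = I*√15563 ≈ 124.75*I)
O + K(49) = I*√15563 + (½)/49 = I*√15563 + (½)*(1/49) = I*√15563 + 1/98 = 1/98 + I*√15563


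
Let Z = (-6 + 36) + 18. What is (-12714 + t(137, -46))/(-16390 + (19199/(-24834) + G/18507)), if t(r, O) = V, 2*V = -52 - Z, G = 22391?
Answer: 651818958248/836965530291 ≈ 0.77879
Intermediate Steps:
Z = 48 (Z = 30 + 18 = 48)
V = -50 (V = (-52 - 1*48)/2 = (-52 - 48)/2 = (½)*(-100) = -50)
t(r, O) = -50
(-12714 + t(137, -46))/(-16390 + (19199/(-24834) + G/18507)) = (-12714 - 50)/(-16390 + (19199/(-24834) + 22391/18507)) = -12764/(-16390 + (19199*(-1/24834) + 22391*(1/18507))) = -12764/(-16390 + (-19199/24834 + 22391/18507)) = -12764/(-16390 + 22304689/51066982) = -12764/(-836965530291/51066982) = -12764*(-51066982/836965530291) = 651818958248/836965530291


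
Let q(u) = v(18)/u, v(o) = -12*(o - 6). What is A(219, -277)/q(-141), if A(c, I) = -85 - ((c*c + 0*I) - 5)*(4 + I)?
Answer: 615319441/48 ≈ 1.2819e+7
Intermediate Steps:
v(o) = 72 - 12*o (v(o) = -12*(-6 + o) = 72 - 12*o)
A(c, I) = -85 - (-5 + c²)*(4 + I) (A(c, I) = -85 - ((c² + 0) - 5)*(4 + I) = -85 - (c² - 5)*(4 + I) = -85 - (-5 + c²)*(4 + I))
q(u) = -144/u (q(u) = (72 - 12*18)/u = (72 - 216)/u = -144/u)
A(219, -277)/q(-141) = (-65 - 4*219² + 5*(-277) - 1*(-277)*219²)/((-144/(-141))) = (-65 - 4*47961 - 1385 - 1*(-277)*47961)/((-144*(-1/141))) = (-65 - 191844 - 1385 + 13285197)/(48/47) = 13091903*(47/48) = 615319441/48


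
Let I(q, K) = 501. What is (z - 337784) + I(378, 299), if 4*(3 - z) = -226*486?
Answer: -309821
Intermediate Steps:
z = 27462 (z = 3 - (-113)*486/2 = 3 - 1/4*(-109836) = 3 + 27459 = 27462)
(z - 337784) + I(378, 299) = (27462 - 337784) + 501 = -310322 + 501 = -309821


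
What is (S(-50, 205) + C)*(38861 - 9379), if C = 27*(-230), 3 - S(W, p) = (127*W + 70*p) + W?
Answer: -417376674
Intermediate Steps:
S(W, p) = 3 - 128*W - 70*p (S(W, p) = 3 - ((127*W + 70*p) + W) = 3 - ((70*p + 127*W) + W) = 3 - (70*p + 128*W) = 3 + (-128*W - 70*p) = 3 - 128*W - 70*p)
C = -6210
(S(-50, 205) + C)*(38861 - 9379) = ((3 - 128*(-50) - 70*205) - 6210)*(38861 - 9379) = ((3 + 6400 - 14350) - 6210)*29482 = (-7947 - 6210)*29482 = -14157*29482 = -417376674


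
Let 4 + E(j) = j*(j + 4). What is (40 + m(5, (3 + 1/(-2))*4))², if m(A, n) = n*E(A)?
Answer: 202500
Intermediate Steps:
E(j) = -4 + j*(4 + j) (E(j) = -4 + j*(j + 4) = -4 + j*(4 + j))
m(A, n) = n*(-4 + A² + 4*A)
(40 + m(5, (3 + 1/(-2))*4))² = (40 + ((3 + 1/(-2))*4)*(-4 + 5² + 4*5))² = (40 + ((3 - ½)*4)*(-4 + 25 + 20))² = (40 + ((5/2)*4)*41)² = (40 + 10*41)² = (40 + 410)² = 450² = 202500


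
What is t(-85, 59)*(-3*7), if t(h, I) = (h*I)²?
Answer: -528154725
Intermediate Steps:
t(h, I) = I²*h² (t(h, I) = (I*h)² = I²*h²)
t(-85, 59)*(-3*7) = (59²*(-85)²)*(-3*7) = (3481*7225)*(-21) = 25150225*(-21) = -528154725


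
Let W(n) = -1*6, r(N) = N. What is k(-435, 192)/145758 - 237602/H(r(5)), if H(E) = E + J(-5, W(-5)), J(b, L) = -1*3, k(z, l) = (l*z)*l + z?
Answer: -5777410811/48586 ≈ -1.1891e+5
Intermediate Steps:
W(n) = -6
k(z, l) = z + z*l² (k(z, l) = z*l² + z = z + z*l²)
J(b, L) = -3
H(E) = -3 + E (H(E) = E - 3 = -3 + E)
k(-435, 192)/145758 - 237602/H(r(5)) = -435*(1 + 192²)/145758 - 237602/(-3 + 5) = -435*(1 + 36864)*(1/145758) - 237602/2 = -435*36865*(1/145758) - 237602*½ = -16036275*1/145758 - 118801 = -5345425/48586 - 118801 = -5777410811/48586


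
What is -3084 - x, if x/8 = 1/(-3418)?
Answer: -5270552/1709 ≈ -3084.0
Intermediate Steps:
x = -4/1709 (x = 8/(-3418) = 8*(-1/3418) = -4/1709 ≈ -0.0023406)
-3084 - x = -3084 - 1*(-4/1709) = -3084 + 4/1709 = -5270552/1709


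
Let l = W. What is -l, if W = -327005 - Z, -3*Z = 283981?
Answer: 697034/3 ≈ 2.3234e+5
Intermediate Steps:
Z = -283981/3 (Z = -⅓*283981 = -283981/3 ≈ -94660.)
W = -697034/3 (W = -327005 - 1*(-283981/3) = -327005 + 283981/3 = -697034/3 ≈ -2.3234e+5)
l = -697034/3 ≈ -2.3234e+5
-l = -1*(-697034/3) = 697034/3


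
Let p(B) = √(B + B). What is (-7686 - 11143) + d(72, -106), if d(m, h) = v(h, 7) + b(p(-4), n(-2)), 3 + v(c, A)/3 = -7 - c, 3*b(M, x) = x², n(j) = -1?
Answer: -55622/3 ≈ -18541.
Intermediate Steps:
p(B) = √2*√B (p(B) = √(2*B) = √2*√B)
b(M, x) = x²/3
v(c, A) = -30 - 3*c (v(c, A) = -9 + 3*(-7 - c) = -9 + (-21 - 3*c) = -30 - 3*c)
d(m, h) = -89/3 - 3*h (d(m, h) = (-30 - 3*h) + (⅓)*(-1)² = (-30 - 3*h) + (⅓)*1 = (-30 - 3*h) + ⅓ = -89/3 - 3*h)
(-7686 - 11143) + d(72, -106) = (-7686 - 11143) + (-89/3 - 3*(-106)) = -18829 + (-89/3 + 318) = -18829 + 865/3 = -55622/3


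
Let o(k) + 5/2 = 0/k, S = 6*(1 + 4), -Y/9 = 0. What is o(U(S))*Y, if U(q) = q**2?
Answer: 0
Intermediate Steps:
Y = 0 (Y = -9*0 = 0)
S = 30 (S = 6*5 = 30)
o(k) = -5/2 (o(k) = -5/2 + 0/k = -5/2 + 0 = -5/2)
o(U(S))*Y = -5/2*0 = 0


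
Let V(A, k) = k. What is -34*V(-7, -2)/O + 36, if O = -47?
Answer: 1624/47 ≈ 34.553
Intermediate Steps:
-34*V(-7, -2)/O + 36 = -(-68)/(-47) + 36 = -(-68)*(-1)/47 + 36 = -34*2/47 + 36 = -68/47 + 36 = 1624/47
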